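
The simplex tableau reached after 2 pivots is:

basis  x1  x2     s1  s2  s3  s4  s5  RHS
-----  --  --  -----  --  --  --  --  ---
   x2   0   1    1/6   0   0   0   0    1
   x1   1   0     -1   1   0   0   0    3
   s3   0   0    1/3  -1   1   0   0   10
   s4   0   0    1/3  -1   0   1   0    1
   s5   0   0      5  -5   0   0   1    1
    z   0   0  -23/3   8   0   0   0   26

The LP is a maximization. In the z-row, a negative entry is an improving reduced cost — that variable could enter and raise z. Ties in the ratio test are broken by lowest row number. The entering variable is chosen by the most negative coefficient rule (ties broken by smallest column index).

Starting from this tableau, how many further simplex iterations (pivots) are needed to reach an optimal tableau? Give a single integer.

pivot: s1 in, s5 out → z = 413/15
No improving column remains; optimal.

1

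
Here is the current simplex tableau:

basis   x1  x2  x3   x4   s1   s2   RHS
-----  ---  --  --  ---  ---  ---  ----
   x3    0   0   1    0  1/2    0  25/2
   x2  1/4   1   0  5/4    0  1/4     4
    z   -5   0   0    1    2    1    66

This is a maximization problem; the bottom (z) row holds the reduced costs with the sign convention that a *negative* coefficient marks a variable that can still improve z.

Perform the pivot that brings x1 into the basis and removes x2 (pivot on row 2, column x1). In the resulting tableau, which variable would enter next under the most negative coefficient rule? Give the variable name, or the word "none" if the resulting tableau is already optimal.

none

Pivot element 1/4. New z-row = old z-row − (-5)·(row 2/(1/4)).
Updated z-row coefficients: x1: 0, x2: 20, x3: 0, x4: 26, s1: 2, s2: 6.
No coefficient is strictly negative; the tableau after this pivot is optimal.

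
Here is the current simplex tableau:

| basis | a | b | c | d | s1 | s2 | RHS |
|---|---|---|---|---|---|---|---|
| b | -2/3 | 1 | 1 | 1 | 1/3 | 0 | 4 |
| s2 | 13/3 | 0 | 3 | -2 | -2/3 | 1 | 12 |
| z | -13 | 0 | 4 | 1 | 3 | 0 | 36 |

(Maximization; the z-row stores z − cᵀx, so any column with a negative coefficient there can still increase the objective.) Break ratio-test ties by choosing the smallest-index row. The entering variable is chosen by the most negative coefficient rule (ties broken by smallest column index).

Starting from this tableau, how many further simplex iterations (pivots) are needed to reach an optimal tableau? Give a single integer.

pivot: a in, s2 out → z = 72
pivot: d in, b out → z = 1028/9
No improving column remains; optimal.

2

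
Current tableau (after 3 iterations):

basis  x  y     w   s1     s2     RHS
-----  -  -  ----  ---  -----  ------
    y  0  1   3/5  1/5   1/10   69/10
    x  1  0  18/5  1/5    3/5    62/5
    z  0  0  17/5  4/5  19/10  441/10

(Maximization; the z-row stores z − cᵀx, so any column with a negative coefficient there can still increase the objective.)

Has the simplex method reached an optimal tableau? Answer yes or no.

yes

No objective-row coefficient is strictly negative, so no entering variable exists; the tableau is optimal.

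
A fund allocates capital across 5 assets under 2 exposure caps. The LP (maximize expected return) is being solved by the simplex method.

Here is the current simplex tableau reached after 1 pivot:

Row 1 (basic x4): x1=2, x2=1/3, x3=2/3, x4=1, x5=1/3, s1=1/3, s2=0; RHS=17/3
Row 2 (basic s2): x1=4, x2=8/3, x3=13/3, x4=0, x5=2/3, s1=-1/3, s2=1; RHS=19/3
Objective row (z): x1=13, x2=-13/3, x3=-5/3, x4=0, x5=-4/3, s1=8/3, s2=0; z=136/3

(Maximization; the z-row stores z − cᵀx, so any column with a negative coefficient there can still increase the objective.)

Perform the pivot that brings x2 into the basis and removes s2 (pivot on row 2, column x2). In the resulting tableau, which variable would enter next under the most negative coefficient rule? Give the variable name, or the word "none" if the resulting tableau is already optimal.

x5

Pivot element 8/3. New z-row = old z-row − (-13/3)·(row 2/(8/3)).
Updated z-row coefficients: x1: 39/2, x2: 0, x3: 43/8, x4: 0, x5: -1/4, s1: 17/8, s2: 13/8.
The most negative is -1/4 in column x5, so x5 would enter next.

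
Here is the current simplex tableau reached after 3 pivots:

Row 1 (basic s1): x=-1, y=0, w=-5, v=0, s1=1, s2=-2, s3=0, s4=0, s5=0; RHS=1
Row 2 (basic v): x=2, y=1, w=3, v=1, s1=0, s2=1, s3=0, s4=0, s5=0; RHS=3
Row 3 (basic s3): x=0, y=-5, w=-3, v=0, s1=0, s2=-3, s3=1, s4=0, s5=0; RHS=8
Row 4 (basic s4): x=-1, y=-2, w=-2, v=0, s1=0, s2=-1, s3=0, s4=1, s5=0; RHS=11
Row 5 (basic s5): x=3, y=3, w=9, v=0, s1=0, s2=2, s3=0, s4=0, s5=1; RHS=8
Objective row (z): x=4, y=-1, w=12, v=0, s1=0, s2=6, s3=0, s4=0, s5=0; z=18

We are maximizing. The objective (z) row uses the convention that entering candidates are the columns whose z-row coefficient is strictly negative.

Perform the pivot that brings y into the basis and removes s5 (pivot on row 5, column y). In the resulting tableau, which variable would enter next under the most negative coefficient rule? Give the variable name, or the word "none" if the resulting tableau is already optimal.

none

Pivot element 3. New z-row = old z-row − (-1)·(row 5/3).
Updated z-row coefficients: x: 5, y: 0, w: 15, v: 0, s1: 0, s2: 20/3, s3: 0, s4: 0, s5: 1/3.
No coefficient is strictly negative; the tableau after this pivot is optimal.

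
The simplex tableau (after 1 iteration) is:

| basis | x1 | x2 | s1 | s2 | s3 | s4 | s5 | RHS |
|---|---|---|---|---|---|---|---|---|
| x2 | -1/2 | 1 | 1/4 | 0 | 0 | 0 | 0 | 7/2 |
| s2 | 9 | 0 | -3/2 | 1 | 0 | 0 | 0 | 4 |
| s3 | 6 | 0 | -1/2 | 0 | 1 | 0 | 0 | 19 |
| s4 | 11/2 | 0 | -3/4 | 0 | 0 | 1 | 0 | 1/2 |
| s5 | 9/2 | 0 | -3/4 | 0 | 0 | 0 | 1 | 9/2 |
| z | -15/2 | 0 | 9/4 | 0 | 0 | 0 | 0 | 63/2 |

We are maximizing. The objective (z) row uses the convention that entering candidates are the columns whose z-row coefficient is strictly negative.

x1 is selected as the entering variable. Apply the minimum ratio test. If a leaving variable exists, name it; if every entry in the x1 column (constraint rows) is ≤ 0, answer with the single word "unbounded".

s4

Ratios: row 1 (x2): entry -1/2 ≤ 0, skip; row 2 (s2): 4/9 = 4/9; row 3 (s3): 19/6 = 19/6; row 4 (s4): (1/2)/(11/2) = 1/11; row 5 (s5): (9/2)/(9/2) = 1.
Minimum ratio is in the s4 row, so s4 leaves.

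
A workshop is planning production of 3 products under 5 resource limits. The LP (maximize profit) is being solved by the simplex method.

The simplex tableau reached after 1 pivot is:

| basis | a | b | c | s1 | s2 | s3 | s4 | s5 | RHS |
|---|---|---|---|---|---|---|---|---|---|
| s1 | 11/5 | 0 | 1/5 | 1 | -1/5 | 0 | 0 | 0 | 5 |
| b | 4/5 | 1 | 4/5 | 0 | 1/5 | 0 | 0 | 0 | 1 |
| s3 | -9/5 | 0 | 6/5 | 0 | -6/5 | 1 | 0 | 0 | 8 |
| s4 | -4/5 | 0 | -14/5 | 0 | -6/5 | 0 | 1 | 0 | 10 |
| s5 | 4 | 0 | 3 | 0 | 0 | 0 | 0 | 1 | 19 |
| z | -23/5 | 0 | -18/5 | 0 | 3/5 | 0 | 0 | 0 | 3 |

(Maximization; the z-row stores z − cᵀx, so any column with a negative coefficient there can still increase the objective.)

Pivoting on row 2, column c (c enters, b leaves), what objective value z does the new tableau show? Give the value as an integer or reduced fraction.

15/2

Minimum ratio for c: 1/(4/5) = 5/4.
z changes by −(z-row coeff of c)·ratio = −(-18/5)·(5/4) = 9/2.
New z = 3 + (9/2) = 15/2.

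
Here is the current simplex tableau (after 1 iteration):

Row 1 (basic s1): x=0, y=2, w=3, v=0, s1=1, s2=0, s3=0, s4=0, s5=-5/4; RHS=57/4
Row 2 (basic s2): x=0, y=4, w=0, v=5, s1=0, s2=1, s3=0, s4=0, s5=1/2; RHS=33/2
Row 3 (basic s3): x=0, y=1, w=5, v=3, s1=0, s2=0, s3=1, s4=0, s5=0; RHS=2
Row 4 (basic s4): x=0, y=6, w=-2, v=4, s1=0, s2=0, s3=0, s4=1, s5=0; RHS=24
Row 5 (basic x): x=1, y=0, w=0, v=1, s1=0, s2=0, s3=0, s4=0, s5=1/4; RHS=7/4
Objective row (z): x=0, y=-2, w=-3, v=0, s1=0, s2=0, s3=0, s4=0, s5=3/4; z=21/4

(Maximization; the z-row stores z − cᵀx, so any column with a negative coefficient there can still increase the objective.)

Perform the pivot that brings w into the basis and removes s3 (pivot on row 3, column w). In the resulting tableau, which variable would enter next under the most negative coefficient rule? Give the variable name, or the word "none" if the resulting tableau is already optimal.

y

Pivot element 5. New z-row = old z-row − (-3)·(row 3/5).
Updated z-row coefficients: x: 0, y: -7/5, w: 0, v: 9/5, s1: 0, s2: 0, s3: 3/5, s4: 0, s5: 3/4.
The most negative is -7/5 in column y, so y would enter next.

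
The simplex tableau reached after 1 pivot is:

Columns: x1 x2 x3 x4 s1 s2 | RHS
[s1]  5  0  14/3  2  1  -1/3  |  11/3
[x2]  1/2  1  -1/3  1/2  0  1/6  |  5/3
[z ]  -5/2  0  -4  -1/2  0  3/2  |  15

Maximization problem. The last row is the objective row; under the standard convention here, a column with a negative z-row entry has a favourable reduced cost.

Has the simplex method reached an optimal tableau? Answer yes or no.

no

Column x1 has objective-row coefficient -5/2, which is negative; an improving pivot exists, so not yet optimal.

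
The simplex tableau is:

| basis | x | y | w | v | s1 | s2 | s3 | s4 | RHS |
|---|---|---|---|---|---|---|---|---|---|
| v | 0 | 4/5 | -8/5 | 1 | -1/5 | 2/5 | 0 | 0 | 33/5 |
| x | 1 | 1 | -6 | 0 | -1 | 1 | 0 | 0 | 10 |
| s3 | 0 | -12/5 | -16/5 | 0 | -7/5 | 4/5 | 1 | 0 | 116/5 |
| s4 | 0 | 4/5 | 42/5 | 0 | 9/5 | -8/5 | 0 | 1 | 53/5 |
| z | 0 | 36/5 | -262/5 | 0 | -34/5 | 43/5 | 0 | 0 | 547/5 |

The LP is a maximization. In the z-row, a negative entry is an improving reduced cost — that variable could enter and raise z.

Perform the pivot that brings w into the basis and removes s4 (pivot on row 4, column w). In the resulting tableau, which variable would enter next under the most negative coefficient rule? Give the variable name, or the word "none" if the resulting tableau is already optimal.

s2

Pivot element 42/5. New z-row = old z-row − (-262/5)·(row 4/(42/5)).
Updated z-row coefficients: x: 0, y: 256/21, w: 0, v: 0, s1: 31/7, s2: -29/21, s3: 0, s4: 131/21.
The most negative is -29/21 in column s2, so s2 would enter next.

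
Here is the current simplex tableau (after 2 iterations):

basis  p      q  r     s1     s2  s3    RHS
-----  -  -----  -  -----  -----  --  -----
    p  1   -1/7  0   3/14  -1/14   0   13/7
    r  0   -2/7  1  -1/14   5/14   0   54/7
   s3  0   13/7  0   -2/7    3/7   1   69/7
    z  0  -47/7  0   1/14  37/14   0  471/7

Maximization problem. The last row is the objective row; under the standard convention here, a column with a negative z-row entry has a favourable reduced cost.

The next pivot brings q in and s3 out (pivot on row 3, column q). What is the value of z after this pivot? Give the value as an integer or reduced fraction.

1338/13

Minimum ratio for q: (69/7)/(13/7) = 69/13.
z changes by −(z-row coeff of q)·ratio = −(-47/7)·(69/13) = 3243/91.
New z = 471/7 + (3243/91) = 1338/13.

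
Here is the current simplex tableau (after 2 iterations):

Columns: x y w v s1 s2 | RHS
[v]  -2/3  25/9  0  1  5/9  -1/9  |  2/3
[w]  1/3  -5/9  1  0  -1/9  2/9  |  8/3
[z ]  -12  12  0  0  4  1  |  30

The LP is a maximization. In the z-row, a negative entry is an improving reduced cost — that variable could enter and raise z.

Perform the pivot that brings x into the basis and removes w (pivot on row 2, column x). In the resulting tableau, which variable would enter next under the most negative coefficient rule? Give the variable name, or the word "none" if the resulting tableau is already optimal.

Pivot element 1/3. New z-row = old z-row − (-12)·(row 2/(1/3)).
Updated z-row coefficients: x: 0, y: -8, w: 36, v: 0, s1: 0, s2: 9.
The most negative is -8 in column y, so y would enter next.

y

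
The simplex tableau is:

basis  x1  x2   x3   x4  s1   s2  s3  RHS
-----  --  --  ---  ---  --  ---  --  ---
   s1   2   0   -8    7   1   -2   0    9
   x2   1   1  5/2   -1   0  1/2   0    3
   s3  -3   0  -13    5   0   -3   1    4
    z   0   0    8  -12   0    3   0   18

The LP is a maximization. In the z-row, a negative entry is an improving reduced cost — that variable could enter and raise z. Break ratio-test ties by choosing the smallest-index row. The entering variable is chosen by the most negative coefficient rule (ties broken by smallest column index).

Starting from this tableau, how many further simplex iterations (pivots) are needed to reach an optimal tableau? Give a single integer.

pivot: x4 in, s3 out → z = 138/5
pivot: x3 in, s1 out → z = 106/3
pivot: s3 in, x2 out → z = 978/19
No improving column remains; optimal.

3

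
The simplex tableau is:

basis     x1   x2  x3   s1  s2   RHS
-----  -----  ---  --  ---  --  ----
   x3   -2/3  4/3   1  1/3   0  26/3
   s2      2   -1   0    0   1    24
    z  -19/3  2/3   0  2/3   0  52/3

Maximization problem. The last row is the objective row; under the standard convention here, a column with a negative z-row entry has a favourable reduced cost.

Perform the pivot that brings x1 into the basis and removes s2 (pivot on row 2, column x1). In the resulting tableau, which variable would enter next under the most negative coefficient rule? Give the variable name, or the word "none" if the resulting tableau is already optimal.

x2

Pivot element 2. New z-row = old z-row − (-19/3)·(row 2/2).
Updated z-row coefficients: x1: 0, x2: -5/2, x3: 0, s1: 2/3, s2: 19/6.
The most negative is -5/2 in column x2, so x2 would enter next.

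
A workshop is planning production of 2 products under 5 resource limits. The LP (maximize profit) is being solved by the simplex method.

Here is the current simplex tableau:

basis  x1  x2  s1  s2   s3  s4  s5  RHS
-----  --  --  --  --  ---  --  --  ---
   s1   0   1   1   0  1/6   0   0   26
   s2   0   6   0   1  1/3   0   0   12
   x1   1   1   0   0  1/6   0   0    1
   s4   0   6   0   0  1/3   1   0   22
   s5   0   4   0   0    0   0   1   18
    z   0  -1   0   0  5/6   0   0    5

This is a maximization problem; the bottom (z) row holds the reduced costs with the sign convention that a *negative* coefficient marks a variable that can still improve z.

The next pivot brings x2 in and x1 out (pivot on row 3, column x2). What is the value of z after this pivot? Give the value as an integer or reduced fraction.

6

Minimum ratio for x2: 1/1 = 1.
z changes by −(z-row coeff of x2)·ratio = −(-1)·1 = 1.
New z = 5 + 1 = 6.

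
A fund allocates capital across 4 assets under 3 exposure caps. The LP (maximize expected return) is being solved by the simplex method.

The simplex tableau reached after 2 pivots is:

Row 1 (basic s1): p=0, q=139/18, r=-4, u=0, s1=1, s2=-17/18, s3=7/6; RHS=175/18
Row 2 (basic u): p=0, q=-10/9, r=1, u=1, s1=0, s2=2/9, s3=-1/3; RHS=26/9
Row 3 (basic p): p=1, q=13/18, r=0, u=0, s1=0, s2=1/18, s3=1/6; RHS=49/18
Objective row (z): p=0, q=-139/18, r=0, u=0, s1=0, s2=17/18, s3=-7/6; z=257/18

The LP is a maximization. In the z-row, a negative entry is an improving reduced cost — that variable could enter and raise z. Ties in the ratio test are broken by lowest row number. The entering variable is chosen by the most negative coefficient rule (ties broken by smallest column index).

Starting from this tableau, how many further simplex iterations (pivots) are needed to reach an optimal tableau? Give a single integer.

2

pivot: q in, s1 out → z = 24
pivot: r in, p out → z = 564/13
No improving column remains; optimal.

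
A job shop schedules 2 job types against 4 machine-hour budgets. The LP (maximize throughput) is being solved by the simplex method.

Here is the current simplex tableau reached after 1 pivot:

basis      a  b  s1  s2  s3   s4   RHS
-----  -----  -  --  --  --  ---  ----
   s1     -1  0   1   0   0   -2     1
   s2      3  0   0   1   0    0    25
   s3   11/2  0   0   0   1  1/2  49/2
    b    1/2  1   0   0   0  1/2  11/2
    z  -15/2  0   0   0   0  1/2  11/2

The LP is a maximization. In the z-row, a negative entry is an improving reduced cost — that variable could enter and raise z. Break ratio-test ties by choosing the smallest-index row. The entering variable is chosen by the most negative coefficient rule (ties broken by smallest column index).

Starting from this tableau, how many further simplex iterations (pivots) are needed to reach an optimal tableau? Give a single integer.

1

pivot: a in, s3 out → z = 428/11
No improving column remains; optimal.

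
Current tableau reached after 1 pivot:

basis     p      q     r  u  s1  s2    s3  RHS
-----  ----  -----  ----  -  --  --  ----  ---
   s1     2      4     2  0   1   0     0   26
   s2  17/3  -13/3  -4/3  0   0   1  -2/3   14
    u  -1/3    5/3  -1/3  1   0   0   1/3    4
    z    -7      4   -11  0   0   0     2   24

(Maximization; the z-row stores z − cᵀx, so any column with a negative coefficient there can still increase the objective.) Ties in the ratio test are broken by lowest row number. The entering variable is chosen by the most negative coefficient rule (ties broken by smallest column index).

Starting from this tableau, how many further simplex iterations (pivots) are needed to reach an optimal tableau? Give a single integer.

pivot: r in, s1 out → z = 167
No improving column remains; optimal.

1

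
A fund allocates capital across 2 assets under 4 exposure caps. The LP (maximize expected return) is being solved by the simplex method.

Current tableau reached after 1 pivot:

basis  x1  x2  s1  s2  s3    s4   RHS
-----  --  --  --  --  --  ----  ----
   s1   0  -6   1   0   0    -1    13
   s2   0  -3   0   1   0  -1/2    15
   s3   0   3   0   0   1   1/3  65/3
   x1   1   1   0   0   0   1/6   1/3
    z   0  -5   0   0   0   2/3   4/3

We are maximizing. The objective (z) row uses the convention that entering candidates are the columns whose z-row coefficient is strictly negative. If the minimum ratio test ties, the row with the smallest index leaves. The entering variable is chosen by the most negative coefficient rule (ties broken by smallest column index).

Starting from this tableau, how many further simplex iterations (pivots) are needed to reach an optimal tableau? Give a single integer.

pivot: x2 in, x1 out → z = 3
No improving column remains; optimal.

1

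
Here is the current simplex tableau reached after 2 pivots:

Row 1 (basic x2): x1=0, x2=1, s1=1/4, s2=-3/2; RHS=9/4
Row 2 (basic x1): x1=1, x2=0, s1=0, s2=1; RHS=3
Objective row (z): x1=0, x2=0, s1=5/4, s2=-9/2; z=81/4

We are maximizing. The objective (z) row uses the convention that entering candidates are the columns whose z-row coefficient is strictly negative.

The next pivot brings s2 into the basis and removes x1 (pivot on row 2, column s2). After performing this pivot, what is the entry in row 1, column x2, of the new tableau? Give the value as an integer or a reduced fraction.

1

Pivot element is row 2, column s2: 1.
Normalize row 2: new (row 2, x2) = 0/1 = 0.
row 1 ← row 1 − (-3/2)·(new row 2): 1 − (-3/2)·0 = 1.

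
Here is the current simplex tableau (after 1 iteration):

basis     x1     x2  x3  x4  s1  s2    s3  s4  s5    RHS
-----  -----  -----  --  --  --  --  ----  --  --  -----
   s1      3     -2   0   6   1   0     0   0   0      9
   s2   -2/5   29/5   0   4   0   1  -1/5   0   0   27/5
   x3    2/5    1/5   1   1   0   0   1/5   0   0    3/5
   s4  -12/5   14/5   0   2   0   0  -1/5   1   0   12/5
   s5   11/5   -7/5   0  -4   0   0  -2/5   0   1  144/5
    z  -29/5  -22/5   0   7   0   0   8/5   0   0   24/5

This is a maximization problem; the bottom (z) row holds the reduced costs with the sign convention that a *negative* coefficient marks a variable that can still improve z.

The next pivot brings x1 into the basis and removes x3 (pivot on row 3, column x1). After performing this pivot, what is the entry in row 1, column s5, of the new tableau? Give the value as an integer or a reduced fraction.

0

Pivot element is row 3, column x1: 2/5.
Normalize row 3: new (row 3, s5) = 0/(2/5) = 0.
row 1 ← row 1 − 3·(new row 3): 0 − 3·0 = 0.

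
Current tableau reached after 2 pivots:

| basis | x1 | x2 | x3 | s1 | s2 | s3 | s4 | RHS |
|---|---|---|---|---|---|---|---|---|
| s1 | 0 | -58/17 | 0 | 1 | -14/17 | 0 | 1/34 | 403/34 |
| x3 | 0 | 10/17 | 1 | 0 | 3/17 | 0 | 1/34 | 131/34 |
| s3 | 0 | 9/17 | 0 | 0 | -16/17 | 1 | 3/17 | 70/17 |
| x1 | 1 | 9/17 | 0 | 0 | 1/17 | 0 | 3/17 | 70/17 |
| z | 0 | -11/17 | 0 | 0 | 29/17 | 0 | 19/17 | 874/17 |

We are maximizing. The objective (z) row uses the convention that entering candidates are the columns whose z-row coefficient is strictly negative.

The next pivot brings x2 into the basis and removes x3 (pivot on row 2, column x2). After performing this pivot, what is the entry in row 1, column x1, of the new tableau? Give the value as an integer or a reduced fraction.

0

Pivot element is row 2, column x2: 10/17.
Normalize row 2: new (row 2, x1) = 0/(10/17) = 0.
row 1 ← row 1 − (-58/17)·(new row 2): 0 − (-58/17)·0 = 0.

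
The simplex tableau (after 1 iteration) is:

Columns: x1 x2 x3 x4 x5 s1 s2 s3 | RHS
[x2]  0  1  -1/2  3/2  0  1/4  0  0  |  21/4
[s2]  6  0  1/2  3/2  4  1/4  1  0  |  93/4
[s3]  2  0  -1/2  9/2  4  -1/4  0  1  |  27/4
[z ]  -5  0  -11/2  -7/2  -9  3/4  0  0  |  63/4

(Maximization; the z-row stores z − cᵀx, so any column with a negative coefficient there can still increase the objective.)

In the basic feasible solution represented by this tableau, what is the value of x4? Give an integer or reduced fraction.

x4 is nonbasic (not in the basis column), so its value in the current BFS is 0.

0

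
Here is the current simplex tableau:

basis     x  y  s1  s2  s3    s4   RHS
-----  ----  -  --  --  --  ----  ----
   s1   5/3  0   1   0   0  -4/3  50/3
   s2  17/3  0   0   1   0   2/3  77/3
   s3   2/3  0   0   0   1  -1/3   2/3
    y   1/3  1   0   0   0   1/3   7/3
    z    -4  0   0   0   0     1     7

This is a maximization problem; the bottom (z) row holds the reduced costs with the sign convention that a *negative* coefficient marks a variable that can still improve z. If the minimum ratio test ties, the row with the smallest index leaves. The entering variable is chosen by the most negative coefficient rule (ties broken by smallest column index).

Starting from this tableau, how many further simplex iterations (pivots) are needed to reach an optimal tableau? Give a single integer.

pivot: x in, s3 out → z = 11
pivot: s4 in, y out → z = 15
No improving column remains; optimal.

2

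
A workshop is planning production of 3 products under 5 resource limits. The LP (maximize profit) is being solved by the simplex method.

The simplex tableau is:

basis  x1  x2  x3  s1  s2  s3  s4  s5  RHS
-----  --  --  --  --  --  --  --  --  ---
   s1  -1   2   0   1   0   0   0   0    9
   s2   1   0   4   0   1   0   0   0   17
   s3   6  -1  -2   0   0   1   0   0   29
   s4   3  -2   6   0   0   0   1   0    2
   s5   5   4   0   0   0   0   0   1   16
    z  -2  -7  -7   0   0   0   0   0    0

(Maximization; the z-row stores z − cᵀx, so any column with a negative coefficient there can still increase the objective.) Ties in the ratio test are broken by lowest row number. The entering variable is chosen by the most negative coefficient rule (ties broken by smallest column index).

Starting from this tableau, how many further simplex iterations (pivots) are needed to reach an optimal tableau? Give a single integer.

pivot: x2 in, s5 out → z = 28
pivot: x3 in, s4 out → z = 119/3
No improving column remains; optimal.

2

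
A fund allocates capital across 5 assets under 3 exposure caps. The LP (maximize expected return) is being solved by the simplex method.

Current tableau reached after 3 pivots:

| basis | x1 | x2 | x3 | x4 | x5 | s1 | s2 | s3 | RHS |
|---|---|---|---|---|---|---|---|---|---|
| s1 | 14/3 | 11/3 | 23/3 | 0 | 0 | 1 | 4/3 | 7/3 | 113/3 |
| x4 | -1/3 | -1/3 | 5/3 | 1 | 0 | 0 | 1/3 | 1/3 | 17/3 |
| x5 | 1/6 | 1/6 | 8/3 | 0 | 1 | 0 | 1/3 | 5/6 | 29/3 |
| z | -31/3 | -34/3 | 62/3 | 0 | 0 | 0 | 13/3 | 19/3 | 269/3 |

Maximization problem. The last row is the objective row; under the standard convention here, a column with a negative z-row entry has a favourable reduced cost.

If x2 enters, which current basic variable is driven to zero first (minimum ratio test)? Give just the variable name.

Ratios: row 1 (s1): (113/3)/(11/3) = 113/11; row 2 (x4): entry -1/3 ≤ 0, skip; row 3 (x5): (29/3)/(1/6) = 58.
Minimum ratio 113/11 is in the s1 row, so s1 leaves.

s1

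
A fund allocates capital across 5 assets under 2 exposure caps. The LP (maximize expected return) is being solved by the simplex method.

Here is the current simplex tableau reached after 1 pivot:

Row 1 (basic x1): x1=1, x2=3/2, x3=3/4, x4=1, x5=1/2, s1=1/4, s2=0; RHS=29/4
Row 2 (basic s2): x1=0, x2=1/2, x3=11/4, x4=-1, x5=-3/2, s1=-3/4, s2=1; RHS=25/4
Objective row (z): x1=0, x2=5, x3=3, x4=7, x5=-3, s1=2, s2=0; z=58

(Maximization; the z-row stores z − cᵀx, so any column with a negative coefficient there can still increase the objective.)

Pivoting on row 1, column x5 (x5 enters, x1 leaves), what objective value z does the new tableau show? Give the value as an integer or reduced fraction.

203/2

Minimum ratio for x5: (29/4)/(1/2) = 29/2.
z changes by −(z-row coeff of x5)·ratio = −(-3)·(29/2) = 87/2.
New z = 58 + (87/2) = 203/2.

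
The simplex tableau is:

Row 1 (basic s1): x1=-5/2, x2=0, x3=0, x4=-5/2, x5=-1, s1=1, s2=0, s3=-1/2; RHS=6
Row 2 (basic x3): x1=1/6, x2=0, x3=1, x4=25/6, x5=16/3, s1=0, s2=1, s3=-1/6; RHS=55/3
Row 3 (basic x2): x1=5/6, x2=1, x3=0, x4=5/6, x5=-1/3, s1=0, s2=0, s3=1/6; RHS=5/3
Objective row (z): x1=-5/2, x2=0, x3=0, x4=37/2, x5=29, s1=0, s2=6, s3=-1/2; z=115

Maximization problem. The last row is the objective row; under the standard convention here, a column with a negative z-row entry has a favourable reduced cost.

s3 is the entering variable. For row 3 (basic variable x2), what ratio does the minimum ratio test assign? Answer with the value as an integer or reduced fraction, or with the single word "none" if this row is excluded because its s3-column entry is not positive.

10

Ratio = RHS / (s3 entry) = (5/3) / (1/6) = 10.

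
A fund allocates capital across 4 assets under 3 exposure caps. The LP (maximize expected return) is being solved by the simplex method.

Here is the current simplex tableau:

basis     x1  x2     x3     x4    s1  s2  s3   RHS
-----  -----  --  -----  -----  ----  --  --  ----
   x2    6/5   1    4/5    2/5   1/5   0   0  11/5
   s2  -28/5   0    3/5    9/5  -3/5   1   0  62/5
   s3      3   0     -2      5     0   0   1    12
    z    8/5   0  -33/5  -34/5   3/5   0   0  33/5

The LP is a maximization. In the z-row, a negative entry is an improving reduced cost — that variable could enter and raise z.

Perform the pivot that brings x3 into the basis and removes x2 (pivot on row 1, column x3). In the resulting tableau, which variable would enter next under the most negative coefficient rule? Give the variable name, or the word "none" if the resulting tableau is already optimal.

Pivot element 4/5. New z-row = old z-row − (-33/5)·(row 1/(4/5)).
Updated z-row coefficients: x1: 23/2, x2: 33/4, x3: 0, x4: -7/2, s1: 9/4, s2: 0, s3: 0.
The most negative is -7/2 in column x4, so x4 would enter next.

x4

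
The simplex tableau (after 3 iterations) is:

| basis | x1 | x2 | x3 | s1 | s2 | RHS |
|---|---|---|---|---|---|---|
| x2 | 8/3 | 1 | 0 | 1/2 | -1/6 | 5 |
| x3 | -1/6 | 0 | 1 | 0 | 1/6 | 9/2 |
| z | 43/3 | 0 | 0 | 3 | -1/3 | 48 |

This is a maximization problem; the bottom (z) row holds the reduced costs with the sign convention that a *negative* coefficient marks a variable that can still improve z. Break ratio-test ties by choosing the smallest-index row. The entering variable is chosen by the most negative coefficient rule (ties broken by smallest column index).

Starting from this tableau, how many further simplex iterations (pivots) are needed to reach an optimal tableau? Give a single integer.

pivot: s2 in, x3 out → z = 57
No improving column remains; optimal.

1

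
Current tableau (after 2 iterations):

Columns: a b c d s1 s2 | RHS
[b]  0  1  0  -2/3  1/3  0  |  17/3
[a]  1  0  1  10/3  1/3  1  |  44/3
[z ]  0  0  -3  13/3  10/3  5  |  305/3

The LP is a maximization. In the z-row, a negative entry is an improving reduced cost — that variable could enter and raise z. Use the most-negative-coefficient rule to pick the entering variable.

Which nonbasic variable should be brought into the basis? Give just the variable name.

c

Objective-row coefficients: a: 0, b: 0, c: -3, d: 13/3, s1: 10/3, s2: 5.
The most negative is -3 in column c, so c enters.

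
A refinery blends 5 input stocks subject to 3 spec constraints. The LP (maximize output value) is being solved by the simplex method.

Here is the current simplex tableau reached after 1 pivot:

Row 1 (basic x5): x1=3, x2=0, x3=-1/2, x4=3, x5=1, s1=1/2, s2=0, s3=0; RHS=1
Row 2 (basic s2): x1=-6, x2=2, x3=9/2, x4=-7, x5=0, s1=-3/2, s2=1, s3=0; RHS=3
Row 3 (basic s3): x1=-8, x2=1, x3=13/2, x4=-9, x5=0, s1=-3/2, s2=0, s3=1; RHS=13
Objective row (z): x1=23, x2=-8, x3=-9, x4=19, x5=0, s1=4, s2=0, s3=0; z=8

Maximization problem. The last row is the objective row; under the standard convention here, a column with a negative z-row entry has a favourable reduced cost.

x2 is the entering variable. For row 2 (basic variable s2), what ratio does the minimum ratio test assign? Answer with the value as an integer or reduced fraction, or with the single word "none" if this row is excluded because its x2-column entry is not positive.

Ratio = RHS / (x2 entry) = 3 / 2 = 3/2.

3/2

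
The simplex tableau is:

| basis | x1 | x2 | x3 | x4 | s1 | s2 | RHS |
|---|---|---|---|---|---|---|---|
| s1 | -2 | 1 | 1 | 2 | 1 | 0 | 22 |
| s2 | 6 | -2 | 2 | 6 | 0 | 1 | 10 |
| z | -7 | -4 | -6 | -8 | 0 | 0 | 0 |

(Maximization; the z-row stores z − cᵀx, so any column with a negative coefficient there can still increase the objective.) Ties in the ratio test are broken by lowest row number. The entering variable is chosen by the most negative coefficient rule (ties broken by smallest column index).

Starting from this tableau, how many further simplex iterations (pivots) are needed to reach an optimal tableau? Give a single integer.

3

pivot: x4 in, s2 out → z = 40/3
pivot: x2 in, s1 out → z = 88
pivot: x1 in, x4 out → z = 493
No improving column remains; optimal.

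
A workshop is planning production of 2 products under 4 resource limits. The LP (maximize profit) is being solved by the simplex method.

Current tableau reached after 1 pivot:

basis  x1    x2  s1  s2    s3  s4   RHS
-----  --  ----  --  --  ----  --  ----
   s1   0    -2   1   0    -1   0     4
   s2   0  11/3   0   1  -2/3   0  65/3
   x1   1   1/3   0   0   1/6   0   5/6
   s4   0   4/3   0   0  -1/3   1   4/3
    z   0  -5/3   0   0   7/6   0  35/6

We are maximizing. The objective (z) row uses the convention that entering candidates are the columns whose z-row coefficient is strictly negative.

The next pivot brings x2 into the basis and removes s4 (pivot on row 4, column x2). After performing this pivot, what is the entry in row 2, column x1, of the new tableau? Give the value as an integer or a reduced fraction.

Pivot element is row 4, column x2: 4/3.
Normalize row 4: new (row 4, x1) = 0/(4/3) = 0.
row 2 ← row 2 − (11/3)·(new row 4): 0 − (11/3)·0 = 0.

0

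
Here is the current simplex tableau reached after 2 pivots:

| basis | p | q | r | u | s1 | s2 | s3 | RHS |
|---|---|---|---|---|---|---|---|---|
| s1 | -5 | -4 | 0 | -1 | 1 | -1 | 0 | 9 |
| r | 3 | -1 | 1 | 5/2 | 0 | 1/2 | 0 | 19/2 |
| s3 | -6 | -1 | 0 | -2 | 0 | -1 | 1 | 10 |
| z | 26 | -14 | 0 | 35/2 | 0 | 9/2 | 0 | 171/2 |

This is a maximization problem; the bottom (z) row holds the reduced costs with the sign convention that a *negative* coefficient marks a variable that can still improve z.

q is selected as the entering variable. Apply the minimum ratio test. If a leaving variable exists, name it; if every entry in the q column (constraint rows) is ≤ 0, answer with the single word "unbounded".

unbounded

q-column entries: row 1: -4, row 2: -1, row 3: -1. All ≤ 0, so q can increase without bound; the LP is unbounded in this direction.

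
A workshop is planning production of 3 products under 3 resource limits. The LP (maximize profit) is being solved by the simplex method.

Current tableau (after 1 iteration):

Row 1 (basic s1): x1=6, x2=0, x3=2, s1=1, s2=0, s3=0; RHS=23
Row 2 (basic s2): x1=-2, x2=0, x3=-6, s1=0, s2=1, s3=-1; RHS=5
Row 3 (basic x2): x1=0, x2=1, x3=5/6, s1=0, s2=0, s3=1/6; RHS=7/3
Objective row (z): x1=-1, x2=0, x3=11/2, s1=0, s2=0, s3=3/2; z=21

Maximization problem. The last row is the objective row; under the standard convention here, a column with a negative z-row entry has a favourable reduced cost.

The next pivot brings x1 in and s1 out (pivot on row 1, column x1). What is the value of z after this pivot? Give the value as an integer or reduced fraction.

149/6

Minimum ratio for x1: 23/6 = 23/6.
z changes by −(z-row coeff of x1)·ratio = −(-1)·(23/6) = 23/6.
New z = 21 + (23/6) = 149/6.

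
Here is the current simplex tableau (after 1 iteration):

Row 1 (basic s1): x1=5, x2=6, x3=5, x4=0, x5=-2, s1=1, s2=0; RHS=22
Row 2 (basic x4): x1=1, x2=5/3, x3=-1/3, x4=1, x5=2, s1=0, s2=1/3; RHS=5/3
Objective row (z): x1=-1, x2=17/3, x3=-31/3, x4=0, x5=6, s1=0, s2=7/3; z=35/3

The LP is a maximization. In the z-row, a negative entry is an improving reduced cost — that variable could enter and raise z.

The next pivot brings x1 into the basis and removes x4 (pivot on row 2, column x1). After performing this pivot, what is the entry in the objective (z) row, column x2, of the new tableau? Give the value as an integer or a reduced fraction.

22/3

Pivot element is row 2, column x1: 1.
Normalize row 2: new (row 2, x2) = (5/3)/1 = 5/3.
z-row ← z-row − (-1)·(new row 2): 17/3 − (-1)·(5/3) = 22/3.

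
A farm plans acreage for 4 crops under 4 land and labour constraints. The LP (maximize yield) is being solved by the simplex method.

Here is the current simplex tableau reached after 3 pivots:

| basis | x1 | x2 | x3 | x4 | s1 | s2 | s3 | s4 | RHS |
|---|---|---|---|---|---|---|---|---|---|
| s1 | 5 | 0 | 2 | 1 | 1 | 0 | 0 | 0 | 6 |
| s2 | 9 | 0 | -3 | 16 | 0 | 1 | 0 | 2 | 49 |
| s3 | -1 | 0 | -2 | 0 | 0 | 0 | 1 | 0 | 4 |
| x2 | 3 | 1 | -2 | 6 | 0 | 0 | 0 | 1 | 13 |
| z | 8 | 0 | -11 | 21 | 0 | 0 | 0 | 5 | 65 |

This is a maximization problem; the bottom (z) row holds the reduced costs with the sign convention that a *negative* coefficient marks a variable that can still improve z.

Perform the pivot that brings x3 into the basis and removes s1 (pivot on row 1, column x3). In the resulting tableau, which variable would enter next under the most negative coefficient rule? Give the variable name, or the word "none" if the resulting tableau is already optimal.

none

Pivot element 2. New z-row = old z-row − (-11)·(row 1/2).
Updated z-row coefficients: x1: 71/2, x2: 0, x3: 0, x4: 53/2, s1: 11/2, s2: 0, s3: 0, s4: 5.
No coefficient is strictly negative; the tableau after this pivot is optimal.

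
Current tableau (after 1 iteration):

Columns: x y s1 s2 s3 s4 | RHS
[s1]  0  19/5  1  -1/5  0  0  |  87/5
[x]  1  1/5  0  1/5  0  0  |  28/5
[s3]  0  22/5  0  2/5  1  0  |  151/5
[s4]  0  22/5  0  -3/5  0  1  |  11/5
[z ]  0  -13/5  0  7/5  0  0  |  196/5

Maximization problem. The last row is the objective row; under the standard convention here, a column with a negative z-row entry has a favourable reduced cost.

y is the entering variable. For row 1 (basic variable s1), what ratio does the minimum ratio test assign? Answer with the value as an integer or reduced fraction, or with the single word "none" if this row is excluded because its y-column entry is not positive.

Ratio = RHS / (y entry) = (87/5) / (19/5) = 87/19.

87/19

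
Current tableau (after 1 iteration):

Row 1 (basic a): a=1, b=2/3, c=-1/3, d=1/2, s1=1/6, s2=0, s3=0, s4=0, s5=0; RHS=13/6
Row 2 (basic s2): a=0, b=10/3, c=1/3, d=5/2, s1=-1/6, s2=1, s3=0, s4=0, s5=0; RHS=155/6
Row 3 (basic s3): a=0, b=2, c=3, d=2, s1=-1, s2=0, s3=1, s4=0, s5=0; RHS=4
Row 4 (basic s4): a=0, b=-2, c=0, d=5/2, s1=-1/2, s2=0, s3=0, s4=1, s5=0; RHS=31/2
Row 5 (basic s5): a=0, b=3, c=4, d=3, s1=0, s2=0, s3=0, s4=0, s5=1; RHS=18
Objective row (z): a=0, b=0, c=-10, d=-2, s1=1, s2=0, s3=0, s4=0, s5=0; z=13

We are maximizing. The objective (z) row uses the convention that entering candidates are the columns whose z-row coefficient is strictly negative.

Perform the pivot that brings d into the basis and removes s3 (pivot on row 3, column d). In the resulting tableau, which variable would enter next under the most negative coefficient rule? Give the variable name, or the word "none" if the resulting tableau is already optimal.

c

Pivot element 2. New z-row = old z-row − (-2)·(row 3/2).
Updated z-row coefficients: a: 0, b: 2, c: -7, d: 0, s1: 0, s2: 0, s3: 1, s4: 0, s5: 0.
The most negative is -7 in column c, so c would enter next.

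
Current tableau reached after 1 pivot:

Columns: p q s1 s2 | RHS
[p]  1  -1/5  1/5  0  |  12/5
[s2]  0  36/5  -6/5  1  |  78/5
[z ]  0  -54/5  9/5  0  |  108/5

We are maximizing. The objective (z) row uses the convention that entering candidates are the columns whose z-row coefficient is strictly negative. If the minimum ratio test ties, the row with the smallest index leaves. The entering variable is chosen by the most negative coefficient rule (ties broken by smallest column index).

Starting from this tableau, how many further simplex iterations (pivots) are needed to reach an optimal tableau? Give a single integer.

pivot: q in, s2 out → z = 45
No improving column remains; optimal.

1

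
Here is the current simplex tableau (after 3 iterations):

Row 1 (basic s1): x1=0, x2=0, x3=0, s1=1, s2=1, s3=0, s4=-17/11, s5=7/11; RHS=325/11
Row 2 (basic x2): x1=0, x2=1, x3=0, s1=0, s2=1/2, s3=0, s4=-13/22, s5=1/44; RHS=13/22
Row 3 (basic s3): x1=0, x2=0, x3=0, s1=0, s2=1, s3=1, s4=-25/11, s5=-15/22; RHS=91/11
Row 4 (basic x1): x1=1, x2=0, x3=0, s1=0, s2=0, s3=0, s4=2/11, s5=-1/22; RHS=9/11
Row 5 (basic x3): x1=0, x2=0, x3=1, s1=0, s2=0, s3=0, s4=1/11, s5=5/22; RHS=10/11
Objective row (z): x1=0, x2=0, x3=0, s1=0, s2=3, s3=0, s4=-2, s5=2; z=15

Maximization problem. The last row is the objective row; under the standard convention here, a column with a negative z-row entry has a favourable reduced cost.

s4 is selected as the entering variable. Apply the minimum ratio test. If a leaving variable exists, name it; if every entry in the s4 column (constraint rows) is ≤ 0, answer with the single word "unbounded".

Ratios: row 1 (s1): entry -17/11 ≤ 0, skip; row 2 (x2): entry -13/22 ≤ 0, skip; row 3 (s3): entry -25/11 ≤ 0, skip; row 4 (x1): (9/11)/(2/11) = 9/2; row 5 (x3): (10/11)/(1/11) = 10.
Minimum ratio is in the x1 row, so x1 leaves.

x1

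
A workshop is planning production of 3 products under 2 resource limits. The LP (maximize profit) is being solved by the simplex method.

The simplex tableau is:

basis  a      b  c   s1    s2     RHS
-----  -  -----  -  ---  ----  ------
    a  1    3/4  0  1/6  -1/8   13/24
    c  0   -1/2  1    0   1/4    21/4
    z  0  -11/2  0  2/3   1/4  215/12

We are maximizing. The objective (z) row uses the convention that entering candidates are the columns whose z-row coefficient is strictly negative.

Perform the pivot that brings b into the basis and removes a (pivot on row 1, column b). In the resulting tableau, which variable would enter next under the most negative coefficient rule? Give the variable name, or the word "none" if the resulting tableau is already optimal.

s2

Pivot element 3/4. New z-row = old z-row − (-11/2)·(row 1/(3/4)).
Updated z-row coefficients: a: 22/3, b: 0, c: 0, s1: 17/9, s2: -2/3.
The most negative is -2/3 in column s2, so s2 would enter next.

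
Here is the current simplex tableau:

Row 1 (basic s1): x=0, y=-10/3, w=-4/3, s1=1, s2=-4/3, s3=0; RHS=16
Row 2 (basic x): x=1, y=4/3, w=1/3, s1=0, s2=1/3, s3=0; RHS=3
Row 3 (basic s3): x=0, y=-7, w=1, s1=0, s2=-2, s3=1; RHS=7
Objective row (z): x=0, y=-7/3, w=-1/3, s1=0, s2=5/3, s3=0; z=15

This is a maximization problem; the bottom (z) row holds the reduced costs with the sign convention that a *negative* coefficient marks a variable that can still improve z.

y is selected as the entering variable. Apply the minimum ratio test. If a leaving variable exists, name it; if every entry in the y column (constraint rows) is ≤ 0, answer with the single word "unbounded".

Ratios: row 1 (s1): entry -10/3 ≤ 0, skip; row 2 (x): 3/(4/3) = 9/4; row 3 (s3): entry -7 ≤ 0, skip.
Minimum ratio is in the x row, so x leaves.

x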